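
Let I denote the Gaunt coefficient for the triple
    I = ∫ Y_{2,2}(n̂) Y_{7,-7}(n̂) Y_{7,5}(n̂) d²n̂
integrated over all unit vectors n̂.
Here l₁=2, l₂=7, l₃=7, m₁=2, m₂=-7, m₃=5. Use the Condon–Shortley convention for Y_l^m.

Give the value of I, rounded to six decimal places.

m-sum 0 ✓  L=16 even ✓  5≤7≤9 ✓
Π(2lᵢ+1) = 5×15×15 = 1125
triangle coeff Δ(2,7,7) = 1/185640
Σ_t [0,2]: t=0:+1/2419200 t=1:−1/518400 t=2:+1/2419200 = -1/907200
(3j)²=56/3315 [(2 7 7; 0 0 0)], sign=+1
Σ_t [0,0]: t=0:+1/1916006400 = 1/1916006400
(3j)²=1/340 [(2 7 7; 2 -7 5)], sign=+1
⇒ 4πI² = 210/3757
I = (+1)√(210/3757/(4π)) = 0.06669359

0.066694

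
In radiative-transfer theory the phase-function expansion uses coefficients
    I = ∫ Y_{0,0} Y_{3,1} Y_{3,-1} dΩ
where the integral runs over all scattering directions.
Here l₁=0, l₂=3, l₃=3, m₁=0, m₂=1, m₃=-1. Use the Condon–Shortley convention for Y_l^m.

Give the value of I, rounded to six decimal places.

-0.282095

m-sum 0 ✓  L=6 even ✓  3≤3≤3 ✓
Π(2lᵢ+1) = 1×7×7 = 49
triangle coeff Δ(0,3,3) = 1/7
Σ_t [0,0]: t=0:+1/36 = 1/36
(3j)²=1/7 [(0 3 3; 0 0 0)], sign=-1
Σ_t [0,0]: t=0:+1/48 = 1/48
(3j)²=1/7 [(0 3 3; 0 1 -1)], sign=+1
⇒ 4πI² = 1/1
I = (-1)√(1/1/(4π)) = -0.28209479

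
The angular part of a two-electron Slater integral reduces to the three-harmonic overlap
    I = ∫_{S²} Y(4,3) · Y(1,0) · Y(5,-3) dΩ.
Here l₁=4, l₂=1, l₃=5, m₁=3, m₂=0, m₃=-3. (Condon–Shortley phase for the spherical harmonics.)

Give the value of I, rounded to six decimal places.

Checks pass: Σm=0; 10 even; l₃=5∈[3,5].
(2·4+1)(2·1+1)(2·5+1) = 297
Δ: 0! 8! 2! / 11! → 1/495
sum: t=0:+1/576 = 1/576
3j²(4 1 5; 0 0 0) = Δ·Π!·Σ² = 5/99  (sign -1)
sum: t=0:+1/5040 = 1/5040
3j²(4 1 5; 3 0 -3) = Δ·Π!·Σ² = 16/495  (sign +1)
combine: 4πI² = 297·5/99·16/495 = 16/33
take √, sign -1: I = -0.19642560

-0.196426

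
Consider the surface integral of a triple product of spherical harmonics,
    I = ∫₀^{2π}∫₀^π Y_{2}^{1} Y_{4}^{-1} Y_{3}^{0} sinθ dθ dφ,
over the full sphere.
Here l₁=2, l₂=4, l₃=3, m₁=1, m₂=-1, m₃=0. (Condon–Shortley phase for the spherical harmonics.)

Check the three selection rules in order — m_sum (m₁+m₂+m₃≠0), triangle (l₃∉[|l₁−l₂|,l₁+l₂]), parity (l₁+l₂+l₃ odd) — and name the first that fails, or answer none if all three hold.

m₁+m₂+m₃ = 1 − 1 + 0 = 0  ✓
triangle: |2−4|=2 ≤ l₃=3 ≤ 2+4=6  ✓
parity: l₁+l₂+l₃ = 9 is odd  ✗

parity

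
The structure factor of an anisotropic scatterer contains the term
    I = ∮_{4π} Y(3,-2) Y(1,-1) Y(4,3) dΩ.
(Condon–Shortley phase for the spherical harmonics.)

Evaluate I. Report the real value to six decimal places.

m-sum 0 ✓  L=8 even ✓  2≤4≤4 ✓
Π(2lᵢ+1) = 7×3×9 = 189
triangle coeff Δ(3,1,4) = 1/252
Σ_t [0,0]: t=0:+1/36 = 1/36
(3j)²=4/63 [(3 1 4; 0 0 0)], sign=+1
Σ_t [0,0]: t=0:+1/240 = 1/240
(3j)²=1/12 [(3 1 4; -2 -1 3)], sign=-1
⇒ 4πI² = 1/1
I = (-1)√(1/1/(4π)) = -0.28209479

-0.282095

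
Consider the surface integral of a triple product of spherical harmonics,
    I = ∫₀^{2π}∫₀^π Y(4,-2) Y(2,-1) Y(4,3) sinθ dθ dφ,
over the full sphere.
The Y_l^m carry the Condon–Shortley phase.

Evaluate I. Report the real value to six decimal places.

-0.187702

Checks pass: Σm=0; 10 even; l₃=4∈[2,6].
(2·4+1)(2·2+1)(2·4+1) = 405
Δ: 2! 6! 2! / 11! → 1/13860
sum: t=0:+1/192 t=1:−1/36 t=2:+1/192 = -5/288
3j²(4 2 4; 0 0 0) = Δ·Π!·Σ² = 20/693  (sign -1)
sum: t=0:+1/1440 t=1:−1/240 = -1/288
3j²(4 2 4; -2 -1 3) = Δ·Π!·Σ² = 5/132  (sign +1)
combine: 4πI² = 405·20/693·5/132 = 375/847
take √, sign -1: I = -0.18770204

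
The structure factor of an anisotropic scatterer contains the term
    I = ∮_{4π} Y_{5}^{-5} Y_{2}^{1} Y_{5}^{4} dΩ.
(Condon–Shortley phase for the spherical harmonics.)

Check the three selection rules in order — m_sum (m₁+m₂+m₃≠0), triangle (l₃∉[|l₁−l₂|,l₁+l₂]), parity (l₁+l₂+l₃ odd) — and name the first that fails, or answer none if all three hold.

none

Σmᵢ = 0  ✓
l₃∈[|l₁−l₂|,l₁+l₂]=[3,7], have l₃=5  ✓
Σlᵢ = 12 ⇒ even  ✓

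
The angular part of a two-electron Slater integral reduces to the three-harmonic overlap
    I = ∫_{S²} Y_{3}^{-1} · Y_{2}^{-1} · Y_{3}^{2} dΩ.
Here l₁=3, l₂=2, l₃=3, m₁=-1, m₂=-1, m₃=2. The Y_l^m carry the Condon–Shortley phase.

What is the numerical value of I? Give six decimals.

Rules hold: Σm=0, L=8 even, 1≤3≤5.
N = 7·5·7 = 245
Δ = 2!·4!·2!/9! = 1/3780
Racah Σ t=0..2: t=0:+1/24 t=1:−1/4 t=2:+1/24 = -1/6
⇒ 3j(3 2 3; 0 0 0)² = 4/105, sgn +1
Racah Σ t=0..1: t=0:+1/48 t=1:−1/12 = -1/16
⇒ 3j(3 2 3; -1 -1 2)² = 1/28, sgn +1
4πI² = N·(3j₀)²·(3jₘ)² = 1/3
I = +1·√(0.333333/4π) = 0.16286750

0.162868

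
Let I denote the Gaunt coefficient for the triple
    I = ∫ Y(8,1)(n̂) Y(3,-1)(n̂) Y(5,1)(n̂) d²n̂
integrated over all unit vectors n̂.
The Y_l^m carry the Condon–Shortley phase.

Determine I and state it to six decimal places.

0.000000

Σmᵢ = 1 ≠ 0, so the φ-integral vanishes; I = 0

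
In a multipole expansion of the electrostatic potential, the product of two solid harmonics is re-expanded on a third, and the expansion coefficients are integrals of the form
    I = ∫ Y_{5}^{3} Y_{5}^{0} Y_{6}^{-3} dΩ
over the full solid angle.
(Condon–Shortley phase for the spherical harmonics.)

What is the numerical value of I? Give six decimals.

0.132857

Rules hold: Σm=0, L=16 even, 0≤6≤10.
N = 11·11·13 = 1573
Δ = 4!·6!·6!/17! = 1/28588560
Racah Σ t=0..4: t=0:+1/345600 t=1:−1/13824 t=2:+1/5184 t=3:−1/13824 t=4:+1/345600 = 7/129600
⇒ 3j(5 5 6; 0 0 0)² = 80/7293, sgn +1
Racah Σ t=0..2: t=0:+1/138240 t=1:−1/34560 t=2:+1/103680 = -1/82944
⇒ 3j(5 5 6; 3 0 -3)² = 125/9724, sgn +1
4πI² = N·(3j₀)²·(3jₘ)² = 2500/11271
I = +1·√(0.221808/4π) = 0.13285682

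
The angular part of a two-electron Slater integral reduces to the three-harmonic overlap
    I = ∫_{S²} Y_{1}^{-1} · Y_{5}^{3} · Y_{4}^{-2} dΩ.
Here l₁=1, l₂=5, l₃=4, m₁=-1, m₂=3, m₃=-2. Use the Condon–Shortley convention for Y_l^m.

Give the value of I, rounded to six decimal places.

m-sum 0 ✓  L=10 even ✓  4≤4≤6 ✓
Π(2lᵢ+1) = 3×11×9 = 297
triangle coeff Δ(1,5,4) = 1/495
Σ_t [1,1]: t=1:−1/576 = -1/576
(3j)²=5/99 [(1 5 4; 0 0 0)], sign=-1
Σ_t [2,2]: t=2:+1/2880 = 1/2880
(3j)²=28/495 [(1 5 4; -1 3 -2)], sign=+1
⇒ 4πI² = 28/33
I = (-1)√(28/33/(4π)) = -0.25984664

-0.259847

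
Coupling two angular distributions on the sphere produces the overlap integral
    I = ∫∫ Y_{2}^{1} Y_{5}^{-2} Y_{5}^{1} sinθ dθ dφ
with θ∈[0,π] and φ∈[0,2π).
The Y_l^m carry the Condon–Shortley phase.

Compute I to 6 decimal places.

0.104819

Checks pass: Σm=0; 12 even; l₃=5∈[3,7].
(2·2+1)(2·5+1)(2·5+1) = 605
Δ: 2! 2! 8! / 13! → 1/38610
sum: t=0:+1/2880 t=1:−1/576 t=2:+1/2880 = -1/960
3j²(2 5 5; 0 0 0) = Δ·Π!·Σ² = 10/429  (sign +1)
sum: t=0:+1/1440 t=1:−1/2880 = 1/2880
3j²(2 5 5; 1 -2 1) = Δ·Π!·Σ² = 7/715  (sign +1)
combine: 4πI² = 605·10/429·7/715 = 70/507
take √, sign +1: I = 0.10481902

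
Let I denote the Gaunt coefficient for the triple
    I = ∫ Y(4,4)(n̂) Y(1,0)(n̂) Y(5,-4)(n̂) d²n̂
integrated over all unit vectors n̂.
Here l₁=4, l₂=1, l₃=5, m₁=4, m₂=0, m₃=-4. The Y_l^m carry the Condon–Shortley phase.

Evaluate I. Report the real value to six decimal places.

0.147319

Rules hold: Σm=0, L=10 even, 3≤5≤5.
N = 9·3·11 = 297
Δ = 0!·8!·2!/11! = 1/495
Racah Σ t=0..0: t=0:+1/576 = 1/576
⇒ 3j(4 1 5; 0 0 0)² = 5/99, sgn -1
Racah Σ t=0..0: t=0:+1/40320 = 1/40320
⇒ 3j(4 1 5; 4 0 -4)² = 1/55, sgn -1
4πI² = N·(3j₀)²·(3jₘ)² = 3/11
I = +1·√(0.272727/4π) = 0.14731920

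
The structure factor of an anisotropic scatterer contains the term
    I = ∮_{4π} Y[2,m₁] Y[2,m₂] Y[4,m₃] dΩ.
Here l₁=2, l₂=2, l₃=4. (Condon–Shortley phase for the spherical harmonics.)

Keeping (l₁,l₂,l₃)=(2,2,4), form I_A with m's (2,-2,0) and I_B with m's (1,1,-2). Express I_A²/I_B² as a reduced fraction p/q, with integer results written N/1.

1/40

Same 2,2,4: normalisation and zero-m 3j drop out of the ratio.
A: Δ: 0! 4! 4! / 9! → 1/630; sum: t=0:+1/576 = 1/576; 3j²(2 2 4; 2 -2 0) = Δ·Π!·Σ² = 1/630  (sign +1)
B: Δ: 0! 4! 4! / 9! → 1/630; sum: t=0:+1/36 = 1/36; 3j²(2 2 4; 1 1 -2) = Δ·Π!·Σ² = 4/63  (sign +1)
I_A²/I_B² = (1/630)/(4/63) = 1/40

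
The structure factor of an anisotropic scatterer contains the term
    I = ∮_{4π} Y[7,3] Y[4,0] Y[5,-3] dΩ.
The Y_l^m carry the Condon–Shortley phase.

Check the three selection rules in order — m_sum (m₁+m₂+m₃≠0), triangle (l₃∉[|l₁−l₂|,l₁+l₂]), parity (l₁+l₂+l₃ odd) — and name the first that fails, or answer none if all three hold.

none

azimuthal sum: 3 + 0 − 3 = 0  ✓
3 ≤ 5 ≤ 11 (triangle on l)  ✓
L = 7 + 4 + 5 = 16 (even)  ✓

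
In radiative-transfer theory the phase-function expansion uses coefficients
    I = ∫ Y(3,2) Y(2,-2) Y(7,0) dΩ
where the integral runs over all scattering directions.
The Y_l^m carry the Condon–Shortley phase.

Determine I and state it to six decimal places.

triangle: need 1≤l₃≤5, have 7; I=0

0.000000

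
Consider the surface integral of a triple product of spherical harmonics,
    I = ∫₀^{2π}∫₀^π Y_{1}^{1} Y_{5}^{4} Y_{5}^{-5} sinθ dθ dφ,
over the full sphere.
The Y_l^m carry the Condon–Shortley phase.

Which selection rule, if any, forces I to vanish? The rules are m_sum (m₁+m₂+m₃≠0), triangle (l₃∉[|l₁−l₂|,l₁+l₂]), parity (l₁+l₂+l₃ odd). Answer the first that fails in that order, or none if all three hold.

parity

Σmᵢ = 0  ✓
l₃∈[|l₁−l₂|,l₁+l₂]=[4,6], have l₃=5  ✓
Σlᵢ = 11 ⇒ odd  ✗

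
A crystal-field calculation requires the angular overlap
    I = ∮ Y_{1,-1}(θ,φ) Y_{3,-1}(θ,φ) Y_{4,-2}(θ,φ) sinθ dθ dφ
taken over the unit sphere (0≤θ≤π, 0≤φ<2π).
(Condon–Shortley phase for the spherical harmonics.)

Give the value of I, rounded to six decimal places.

0.000000

m-sum = -1 − 1 − 2 = -4 ≠ 0 ⇒ I = 0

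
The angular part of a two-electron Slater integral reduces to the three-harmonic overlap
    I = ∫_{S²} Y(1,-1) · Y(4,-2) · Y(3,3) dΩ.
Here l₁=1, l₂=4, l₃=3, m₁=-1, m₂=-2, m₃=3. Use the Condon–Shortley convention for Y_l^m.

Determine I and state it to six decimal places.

0.061558

Rules hold: Σm=0, L=8 even, 3≤3≤5.
N = 3·9·7 = 189
Δ = 2!·0!·6!/9! = 1/252
Racah Σ t=1..1: t=1:−1/36 = -1/36
⇒ 3j(1 4 3; 0 0 0)² = 4/63, sgn +1
Racah Σ t=2..2: t=2:+1/1440 = 1/1440
⇒ 3j(1 4 3; -1 -2 3)² = 1/252, sgn +1
4πI² = N·(3j₀)²·(3jₘ)² = 1/21
I = +1·√(0.047619/4π) = 0.06155813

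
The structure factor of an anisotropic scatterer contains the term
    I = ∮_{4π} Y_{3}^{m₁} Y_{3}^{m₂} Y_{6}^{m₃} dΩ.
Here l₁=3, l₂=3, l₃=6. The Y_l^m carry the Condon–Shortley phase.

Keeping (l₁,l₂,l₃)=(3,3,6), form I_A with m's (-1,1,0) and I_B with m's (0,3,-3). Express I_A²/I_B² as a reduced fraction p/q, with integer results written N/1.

Same 3,3,6: normalisation and zero-m 3j drop out of the ratio.
A: Δ: 0! 6! 6! / 13! → 1/12012; sum: t=0:+1/2304 = 1/2304; 3j²(3 3 6; -1 1 0) = Δ·Π!·Σ² = 75/4004  (sign +1)
B: Δ: 0! 6! 6! / 13! → 1/12012; sum: t=0:+1/25920 = 1/25920; 3j²(3 3 6; 0 3 -3) = Δ·Π!·Σ² = 1/143  (sign -1)
I_A²/I_B² = (75/4004)/(1/143) = 75/28

75/28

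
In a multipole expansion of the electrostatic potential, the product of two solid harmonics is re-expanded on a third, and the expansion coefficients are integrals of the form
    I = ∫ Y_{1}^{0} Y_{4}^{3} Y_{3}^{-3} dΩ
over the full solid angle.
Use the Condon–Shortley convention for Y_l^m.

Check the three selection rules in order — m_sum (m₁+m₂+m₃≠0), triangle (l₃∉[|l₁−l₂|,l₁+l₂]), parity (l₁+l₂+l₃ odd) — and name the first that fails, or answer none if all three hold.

none

Σmᵢ = 0  ✓
l₃∈[|l₁−l₂|,l₁+l₂]=[3,5], have l₃=3  ✓
Σlᵢ = 8 ⇒ even  ✓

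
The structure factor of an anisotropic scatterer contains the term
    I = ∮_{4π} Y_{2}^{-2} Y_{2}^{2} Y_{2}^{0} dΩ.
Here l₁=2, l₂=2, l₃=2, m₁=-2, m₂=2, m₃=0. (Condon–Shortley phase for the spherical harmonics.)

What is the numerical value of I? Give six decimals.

m-sum 0 ✓  L=6 even ✓  0≤2≤4 ✓
Π(2lᵢ+1) = 5×5×5 = 125
triangle coeff Δ(2,2,2) = 1/630
Σ_t [0,2]: t=0:+1/8 t=1:−1/1 t=2:+1/8 = -3/4
(3j)²=2/35 [(2 2 2; 0 0 0)], sign=-1
Σ_t [2,2]: t=2:+1/8 = 1/8
(3j)²=2/35 [(2 2 2; -2 2 0)], sign=+1
⇒ 4πI² = 20/49
I = (-1)√(20/49/(4π)) = -0.18022375

-0.180224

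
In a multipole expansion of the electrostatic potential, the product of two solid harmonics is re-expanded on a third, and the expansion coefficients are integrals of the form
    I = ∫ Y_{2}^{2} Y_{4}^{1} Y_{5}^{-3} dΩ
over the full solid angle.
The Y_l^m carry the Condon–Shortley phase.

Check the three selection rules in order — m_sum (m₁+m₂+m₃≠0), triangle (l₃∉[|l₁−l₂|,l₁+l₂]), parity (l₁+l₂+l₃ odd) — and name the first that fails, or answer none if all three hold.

parity

Σmᵢ = 0  ✓
l₃∈[|l₁−l₂|,l₁+l₂]=[2,6], have l₃=5  ✓
Σlᵢ = 11 ⇒ odd  ✗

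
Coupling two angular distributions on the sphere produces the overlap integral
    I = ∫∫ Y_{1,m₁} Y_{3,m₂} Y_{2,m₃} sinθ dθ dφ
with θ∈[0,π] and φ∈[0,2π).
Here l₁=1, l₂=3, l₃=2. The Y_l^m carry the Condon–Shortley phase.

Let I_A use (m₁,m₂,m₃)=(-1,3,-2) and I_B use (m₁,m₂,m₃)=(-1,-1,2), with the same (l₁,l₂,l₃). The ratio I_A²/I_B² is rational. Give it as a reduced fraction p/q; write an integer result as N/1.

15/1

Same 1,3,2: normalisation and zero-m 3j drop out of the ratio.
A: Δ: 2! 0! 4! / 7! → 1/105; sum: t=2:+1/48 = 1/48; 3j²(1 3 2; -1 3 -2) = Δ·Π!·Σ² = 1/7  (sign +1)
B: Δ: 2! 0! 4! / 7! → 1/105; sum: t=2:+1/48 = 1/48; 3j²(1 3 2; -1 -1 2) = Δ·Π!·Σ² = 1/105  (sign +1)
I_A²/I_B² = (1/7)/(1/105) = 15/1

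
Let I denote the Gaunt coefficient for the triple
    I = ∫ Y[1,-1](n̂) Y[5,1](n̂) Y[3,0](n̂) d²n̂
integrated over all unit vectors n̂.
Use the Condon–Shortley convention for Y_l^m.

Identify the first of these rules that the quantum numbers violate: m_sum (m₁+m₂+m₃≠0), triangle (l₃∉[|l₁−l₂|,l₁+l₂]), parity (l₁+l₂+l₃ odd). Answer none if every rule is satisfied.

triangle

azimuthal sum: -1 + 1 + 0 = 0  ✓
4 ≤ 3 ≤ 6 (triangle on l)  ✗
L = 1 + 5 + 3 = 9 (odd)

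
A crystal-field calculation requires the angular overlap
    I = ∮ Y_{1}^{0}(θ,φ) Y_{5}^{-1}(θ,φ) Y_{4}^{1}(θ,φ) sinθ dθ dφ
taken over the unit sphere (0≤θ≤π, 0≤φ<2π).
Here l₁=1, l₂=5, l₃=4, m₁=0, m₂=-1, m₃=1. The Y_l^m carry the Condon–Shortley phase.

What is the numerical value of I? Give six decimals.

Rules hold: Σm=0, L=10 even, 4≤4≤6.
N = 3·11·9 = 297
Δ = 2!·0!·8!/11! = 1/495
Racah Σ t=1..1: t=1:−1/576 = -1/576
⇒ 3j(1 5 4; 0 0 0)² = 5/99, sgn -1
Racah Σ t=1..1: t=1:−1/720 = -1/720
⇒ 3j(1 5 4; 0 -1 1)² = 8/165, sgn +1
4πI² = N·(3j₀)²·(3jₘ)² = 8/11
I = -1·√(0.727273/4π) = -0.24057125

-0.240571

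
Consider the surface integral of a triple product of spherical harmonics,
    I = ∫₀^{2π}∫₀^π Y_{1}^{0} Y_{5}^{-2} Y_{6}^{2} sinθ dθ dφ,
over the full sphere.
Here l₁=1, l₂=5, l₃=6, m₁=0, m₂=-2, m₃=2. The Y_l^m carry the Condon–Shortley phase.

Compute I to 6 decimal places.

0.231133

Rules hold: Σm=0, L=12 even, 4≤6≤6.
N = 3·11·13 = 429
Δ = 0!·2!·10!/13! = 1/858
Racah Σ t=0..0: t=0:+1/14400 = 1/14400
⇒ 3j(1 5 6; 0 0 0)² = 6/143, sgn +1
Racah Σ t=0..0: t=0:+1/30240 = 1/30240
⇒ 3j(1 5 6; 0 -2 2)² = 16/429, sgn +1
4πI² = N·(3j₀)²·(3jₘ)² = 96/143
I = +1·√(0.671329/4π) = 0.23113338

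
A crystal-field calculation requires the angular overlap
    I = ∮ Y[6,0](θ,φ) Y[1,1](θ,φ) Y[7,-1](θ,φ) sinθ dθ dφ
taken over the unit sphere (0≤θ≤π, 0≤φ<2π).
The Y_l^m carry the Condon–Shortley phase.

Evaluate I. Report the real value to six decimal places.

Checks pass: Σm=0; 14 even; l₃=7∈[5,7].
(2·6+1)(2·1+1)(2·7+1) = 585
Δ: 0! 12! 2! / 15! → 1/1365
sum: t=0:+1/518400 = 1/518400
3j²(6 1 7; 0 0 0) = Δ·Π!·Σ² = 7/195  (sign -1)
sum: t=0:+1/1036800 = 1/1036800
3j²(6 1 7; 0 1 -1) = Δ·Π!·Σ² = 4/195  (sign +1)
combine: 4πI² = 585·7/195·4/195 = 28/65
take √, sign -1: I = -0.18514731

-0.185147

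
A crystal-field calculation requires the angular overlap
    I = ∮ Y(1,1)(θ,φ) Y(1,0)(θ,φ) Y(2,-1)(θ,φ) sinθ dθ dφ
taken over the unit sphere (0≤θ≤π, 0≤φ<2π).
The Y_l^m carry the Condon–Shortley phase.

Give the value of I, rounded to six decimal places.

Checks pass: Σm=0; 4 even; l₃=2∈[0,2].
(2·1+1)(2·1+1)(2·2+1) = 45
Δ: 0! 2! 2! / 5! → 1/30
sum: t=0:+1/1 = 1/1
3j²(1 1 2; 0 0 0) = Δ·Π!·Σ² = 2/15  (sign +1)
sum: t=0:+1/2 = 1/2
3j²(1 1 2; 1 0 -1) = Δ·Π!·Σ² = 1/10  (sign -1)
combine: 4πI² = 45·2/15·1/10 = 3/5
take √, sign -1: I = -0.21850969

-0.218510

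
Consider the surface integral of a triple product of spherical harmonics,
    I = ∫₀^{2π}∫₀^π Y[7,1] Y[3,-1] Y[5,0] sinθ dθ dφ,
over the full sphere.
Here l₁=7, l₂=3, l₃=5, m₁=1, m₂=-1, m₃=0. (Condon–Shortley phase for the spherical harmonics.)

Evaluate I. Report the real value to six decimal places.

L=15 odd ⇒ parity kills the (l;000) factor ⇒ I = 0

0.000000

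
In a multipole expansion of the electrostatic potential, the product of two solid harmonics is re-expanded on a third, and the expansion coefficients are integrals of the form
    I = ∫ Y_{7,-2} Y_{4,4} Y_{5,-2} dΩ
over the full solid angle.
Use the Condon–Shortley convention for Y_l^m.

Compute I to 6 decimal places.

Rules hold: Σm=0, L=16 even, 3≤5≤11.
N = 15·9·11 = 1485
Δ = 6!·8!·2!/17! = 1/6126120
Racah Σ t=2..4: t=2:+1/69120 t=3:−1/20736 t=4:+1/69120 = -1/51840
⇒ 3j(7 4 5; 0 0 0)² = 280/21879, sgn +1
Racah Σ t=6..6: t=6:+1/1036800 = 1/1036800
⇒ 3j(7 4 5; -2 4 -2)² = 98/12155, sgn -1
4πI² = N·(3j₀)²·(3jₘ)² = 82320/537251
I = -1·√(0.153224/4π) = -0.11042290

-0.110423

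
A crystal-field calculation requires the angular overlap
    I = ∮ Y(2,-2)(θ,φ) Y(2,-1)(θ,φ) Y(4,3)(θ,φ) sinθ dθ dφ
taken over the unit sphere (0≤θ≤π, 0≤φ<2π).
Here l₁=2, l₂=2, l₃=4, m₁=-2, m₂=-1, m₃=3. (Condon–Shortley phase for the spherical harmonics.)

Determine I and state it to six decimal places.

Checks pass: Σm=0; 8 even; l₃=4∈[0,4].
(2·2+1)(2·2+1)(2·4+1) = 225
Δ: 0! 4! 4! / 9! → 1/630
sum: t=0:+1/16 = 1/16
3j²(2 2 4; 0 0 0) = Δ·Π!·Σ² = 2/35  (sign +1)
sum: t=0:+1/144 = 1/144
3j²(2 2 4; -2 -1 3) = Δ·Π!·Σ² = 1/18  (sign -1)
combine: 4πI² = 225·2/35·1/18 = 5/7
take √, sign -1: I = -0.23841361

-0.238414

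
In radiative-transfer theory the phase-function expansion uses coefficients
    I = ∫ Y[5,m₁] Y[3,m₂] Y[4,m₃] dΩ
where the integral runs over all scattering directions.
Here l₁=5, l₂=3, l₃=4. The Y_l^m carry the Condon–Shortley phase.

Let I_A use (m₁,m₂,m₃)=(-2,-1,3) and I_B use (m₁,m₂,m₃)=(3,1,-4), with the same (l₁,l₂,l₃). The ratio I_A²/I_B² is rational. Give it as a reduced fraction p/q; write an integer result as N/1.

49/48

Shared (l₁,l₂,l₃)=(5,3,4): N and (l;000)² cancel in I_A²/I_B².
A: Δ = 4!·6!·2!/13! = 1/180180; Racah Σ t=1..2: t=1:−1/4320 t=2:+1/960 = 7/8640; ⇒ 3j(5 3 4; -2 -1 3)² = 343/12870, sgn -1
B: Δ = 4!·6!·2!/13! = 1/180180; Racah Σ t=2..2: t=2:+1/5760 = 1/5760; ⇒ 3j(5 3 4; 3 1 -4)² = 56/2145, sgn +1
I_A²/I_B² = (343/12870)/(56/2145) = 49/48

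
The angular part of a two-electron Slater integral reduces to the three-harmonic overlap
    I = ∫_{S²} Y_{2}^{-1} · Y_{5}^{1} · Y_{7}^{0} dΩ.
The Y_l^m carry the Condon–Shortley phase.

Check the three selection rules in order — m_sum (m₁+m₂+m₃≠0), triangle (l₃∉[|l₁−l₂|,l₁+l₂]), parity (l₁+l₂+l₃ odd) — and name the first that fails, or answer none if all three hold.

Σmᵢ = 0  ✓
l₃∈[|l₁−l₂|,l₁+l₂]=[3,7], have l₃=7  ✓
Σlᵢ = 14 ⇒ even  ✓

none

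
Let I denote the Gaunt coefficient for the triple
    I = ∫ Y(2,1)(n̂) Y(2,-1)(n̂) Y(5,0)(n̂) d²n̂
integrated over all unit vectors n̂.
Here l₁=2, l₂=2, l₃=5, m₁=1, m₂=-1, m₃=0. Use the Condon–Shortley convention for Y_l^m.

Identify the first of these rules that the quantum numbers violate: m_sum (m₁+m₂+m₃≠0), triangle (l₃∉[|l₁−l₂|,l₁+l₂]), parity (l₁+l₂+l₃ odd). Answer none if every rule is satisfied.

m₁+m₂+m₃ = 1 − 1 + 0 = 0  ✓
triangle: |2−2|=0 ≤ l₃=5 ≤ 2+2=4  ✗
parity: l₁+l₂+l₃ = 9 is odd

triangle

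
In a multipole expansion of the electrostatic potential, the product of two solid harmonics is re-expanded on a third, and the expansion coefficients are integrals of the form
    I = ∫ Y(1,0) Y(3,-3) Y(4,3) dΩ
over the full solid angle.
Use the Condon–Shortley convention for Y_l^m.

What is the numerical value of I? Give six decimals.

-0.162868

Rules hold: Σm=0, L=8 even, 2≤4≤4.
N = 3·7·9 = 189
Δ = 0!·2!·6!/9! = 1/252
Racah Σ t=0..0: t=0:+1/36 = 1/36
⇒ 3j(1 3 4; 0 0 0)² = 4/63, sgn +1
Racah Σ t=0..0: t=0:+1/720 = 1/720
⇒ 3j(1 3 4; 0 -3 3)² = 1/36, sgn -1
4πI² = N·(3j₀)²·(3jₘ)² = 1/3
I = -1·√(0.333333/4π) = -0.16286750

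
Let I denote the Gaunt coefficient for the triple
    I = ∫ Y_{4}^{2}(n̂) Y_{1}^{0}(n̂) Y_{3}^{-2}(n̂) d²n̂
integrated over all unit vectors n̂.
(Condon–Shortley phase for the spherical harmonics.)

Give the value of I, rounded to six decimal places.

0.213244

Checks pass: Σm=0; 8 even; l₃=3∈[3,5].
(2·4+1)(2·1+1)(2·3+1) = 189
Δ: 2! 6! 0! / 9! → 1/252
sum: t=1:−1/36 = -1/36
3j²(4 1 3; 0 0 0) = Δ·Π!·Σ² = 4/63  (sign +1)
sum: t=1:−1/120 = -1/120
3j²(4 1 3; 2 0 -2) = Δ·Π!·Σ² = 1/21  (sign +1)
combine: 4πI² = 189·4/63·1/21 = 4/7
take √, sign +1: I = 0.21324362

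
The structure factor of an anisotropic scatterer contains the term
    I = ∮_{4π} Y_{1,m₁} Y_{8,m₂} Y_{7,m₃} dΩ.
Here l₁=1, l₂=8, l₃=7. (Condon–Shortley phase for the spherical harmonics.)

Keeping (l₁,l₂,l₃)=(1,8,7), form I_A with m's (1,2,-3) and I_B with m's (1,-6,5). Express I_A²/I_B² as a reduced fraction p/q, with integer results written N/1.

Shared (l₁,l₂,l₃)=(1,8,7): N and (l;000)² cancel in I_A²/I_B².
A: Δ = 2!·0!·14!/17! = 1/2040; Racah Σ t=0..0: t=0:+1/174182400 = 1/174182400; ⇒ 3j(1 8 7; 1 2 -3)² = 1/136, sgn +1
B: Δ = 2!·0!·14!/17! = 1/2040; Racah Σ t=0..0: t=0:+1/1916006400 = 1/1916006400; ⇒ 3j(1 8 7; 1 -6 5)² = 91/2040, sgn +1
I_A²/I_B² = (1/136)/(91/2040) = 15/91

15/91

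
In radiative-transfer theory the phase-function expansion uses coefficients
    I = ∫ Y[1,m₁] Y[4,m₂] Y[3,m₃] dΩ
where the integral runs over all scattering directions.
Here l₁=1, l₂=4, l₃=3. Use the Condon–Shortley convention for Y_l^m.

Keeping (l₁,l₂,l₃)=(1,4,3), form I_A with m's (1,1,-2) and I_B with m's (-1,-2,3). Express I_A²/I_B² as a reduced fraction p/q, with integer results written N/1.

3/1

Same 1,4,3: normalisation and zero-m 3j drop out of the ratio.
A: Δ: 2! 0! 6! / 9! → 1/252; sum: t=0:+1/240 = 1/240; 3j²(1 4 3; 1 1 -2) = Δ·Π!·Σ² = 1/84  (sign -1)
B: Δ: 2! 0! 6! / 9! → 1/252; sum: t=2:+1/1440 = 1/1440; 3j²(1 4 3; -1 -2 3) = Δ·Π!·Σ² = 1/252  (sign +1)
I_A²/I_B² = (1/84)/(1/252) = 3/1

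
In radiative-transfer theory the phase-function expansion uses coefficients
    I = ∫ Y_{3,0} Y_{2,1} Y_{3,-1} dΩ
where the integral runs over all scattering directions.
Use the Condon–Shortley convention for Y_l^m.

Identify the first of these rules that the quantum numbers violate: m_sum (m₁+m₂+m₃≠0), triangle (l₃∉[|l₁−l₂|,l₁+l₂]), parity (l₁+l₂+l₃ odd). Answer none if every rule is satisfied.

azimuthal sum: 0 + 1 − 1 = 0  ✓
1 ≤ 3 ≤ 5 (triangle on l)  ✓
L = 3 + 2 + 3 = 8 (even)  ✓

none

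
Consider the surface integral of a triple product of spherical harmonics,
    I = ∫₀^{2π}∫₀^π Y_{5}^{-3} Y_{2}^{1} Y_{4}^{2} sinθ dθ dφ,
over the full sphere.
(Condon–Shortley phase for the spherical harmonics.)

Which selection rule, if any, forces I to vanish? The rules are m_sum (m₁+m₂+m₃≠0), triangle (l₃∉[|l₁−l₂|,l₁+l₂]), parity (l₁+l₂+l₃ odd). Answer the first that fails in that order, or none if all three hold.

parity

azimuthal sum: -3 + 1 + 2 = 0  ✓
3 ≤ 4 ≤ 7 (triangle on l)  ✓
L = 5 + 2 + 4 = 11 (odd)  ✗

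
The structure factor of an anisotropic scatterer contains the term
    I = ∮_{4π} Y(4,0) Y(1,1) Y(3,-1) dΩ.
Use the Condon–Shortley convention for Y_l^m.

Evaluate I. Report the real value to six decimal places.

0.150786

Rules hold: Σm=0, L=8 even, 3≤3≤5.
N = 9·3·7 = 189
Δ = 2!·6!·0!/9! = 1/252
Racah Σ t=1..1: t=1:−1/36 = -1/36
⇒ 3j(4 1 3; 0 0 0)² = 4/63, sgn +1
Racah Σ t=2..2: t=2:+1/96 = 1/96
⇒ 3j(4 1 3; 0 1 -1)² = 1/42, sgn +1
4πI² = N·(3j₀)²·(3jₘ)² = 2/7
I = +1·√(0.285714/4π) = 0.15078601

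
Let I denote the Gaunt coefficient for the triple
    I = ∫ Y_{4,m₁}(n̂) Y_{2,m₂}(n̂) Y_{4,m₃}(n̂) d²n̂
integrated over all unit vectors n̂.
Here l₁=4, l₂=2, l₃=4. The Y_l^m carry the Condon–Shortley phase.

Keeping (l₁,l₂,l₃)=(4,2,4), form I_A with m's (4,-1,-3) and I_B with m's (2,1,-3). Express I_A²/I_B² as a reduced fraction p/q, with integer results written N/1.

l's match ⇒ only the (l;m) 3-j factors differ between A and B.
A: triangle coeff Δ(4,2,4) = 1/13860; Σ_t [0,0]: t=0:+1/1440 = 1/1440; (3j)²=7/165 [(4 2 4; 4 -1 -3)], sign=-1
B: triangle coeff Δ(4,2,4) = 1/13860; Σ_t [1,2]: t=1:−1/240 t=2:+1/1440 = -1/288; (3j)²=5/132 [(4 2 4; 2 1 -3)], sign=+1
I_A²/I_B² = (7/165)/(5/132) = 28/25

28/25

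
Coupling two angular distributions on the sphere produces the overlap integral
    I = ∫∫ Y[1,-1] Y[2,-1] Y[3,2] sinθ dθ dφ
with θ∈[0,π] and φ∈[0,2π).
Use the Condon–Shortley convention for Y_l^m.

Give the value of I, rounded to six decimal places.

m-sum 0 ✓  L=6 even ✓  1≤3≤3 ✓
Π(2lᵢ+1) = 3×5×7 = 105
triangle coeff Δ(1,2,3) = 1/105
Σ_t [0,0]: t=0:+1/4 = 1/4
(3j)²=3/35 [(1 2 3; 0 0 0)], sign=-1
Σ_t [0,0]: t=0:+1/12 = 1/12
(3j)²=2/21 [(1 2 3; -1 -1 2)], sign=-1
⇒ 4πI² = 6/7
I = (+1)√(6/7/(4π)) = 0.26116903

0.261169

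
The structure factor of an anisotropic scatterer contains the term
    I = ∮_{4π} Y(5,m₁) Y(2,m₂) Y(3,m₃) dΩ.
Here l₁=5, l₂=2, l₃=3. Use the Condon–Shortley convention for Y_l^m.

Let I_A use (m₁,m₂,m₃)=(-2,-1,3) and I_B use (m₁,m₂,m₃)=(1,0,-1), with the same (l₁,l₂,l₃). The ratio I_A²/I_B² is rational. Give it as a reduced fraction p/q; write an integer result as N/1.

7/90

l's match ⇒ only the (l;m) 3-j factors differ between A and B.
A: triangle coeff Δ(5,2,3) = 1/2310; Σ_t [1,1]: t=1:−1/4320 = -1/4320; (3j)²=1/330 [(5 2 3; -2 -1 3)], sign=-1
B: triangle coeff Δ(5,2,3) = 1/2310; Σ_t [2,2]: t=2:+1/192 = 1/192; (3j)²=3/77 [(5 2 3; 1 0 -1)], sign=+1
I_A²/I_B² = (1/330)/(3/77) = 7/90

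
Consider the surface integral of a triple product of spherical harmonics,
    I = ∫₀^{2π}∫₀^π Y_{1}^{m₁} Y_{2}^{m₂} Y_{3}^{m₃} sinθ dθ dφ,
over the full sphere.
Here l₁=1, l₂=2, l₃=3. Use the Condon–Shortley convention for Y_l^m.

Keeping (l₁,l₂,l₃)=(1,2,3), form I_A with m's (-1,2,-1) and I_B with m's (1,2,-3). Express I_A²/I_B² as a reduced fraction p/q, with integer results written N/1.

Shared (l₁,l₂,l₃)=(1,2,3): N and (l;000)² cancel in I_A²/I_B².
A: Δ = 0!·2!·4!/7! = 1/105; Racah Σ t=0..0: t=0:+1/48 = 1/48; ⇒ 3j(1 2 3; -1 2 -1)² = 1/105, sgn +1
B: Δ = 0!·2!·4!/7! = 1/105; Racah Σ t=0..0: t=0:+1/48 = 1/48; ⇒ 3j(1 2 3; 1 2 -3)² = 1/7, sgn +1
I_A²/I_B² = (1/105)/(1/7) = 1/15

1/15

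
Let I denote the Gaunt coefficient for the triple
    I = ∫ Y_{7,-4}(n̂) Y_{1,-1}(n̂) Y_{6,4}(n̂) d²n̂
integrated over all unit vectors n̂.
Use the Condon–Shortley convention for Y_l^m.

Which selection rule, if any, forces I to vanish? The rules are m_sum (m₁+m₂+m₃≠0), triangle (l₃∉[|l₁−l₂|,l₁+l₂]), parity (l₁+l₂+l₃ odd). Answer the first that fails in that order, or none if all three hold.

m_sum

Σmᵢ = -1  ✗
l₃∈[|l₁−l₂|,l₁+l₂]=[6,8], have l₃=6
Σlᵢ = 14 ⇒ even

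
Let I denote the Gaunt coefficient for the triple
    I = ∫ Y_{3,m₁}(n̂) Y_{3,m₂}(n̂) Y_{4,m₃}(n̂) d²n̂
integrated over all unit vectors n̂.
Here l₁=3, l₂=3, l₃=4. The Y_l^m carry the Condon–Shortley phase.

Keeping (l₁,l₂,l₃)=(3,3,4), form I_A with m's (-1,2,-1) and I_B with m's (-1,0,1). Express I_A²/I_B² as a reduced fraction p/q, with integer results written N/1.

32/15

l's match ⇒ only the (l;m) 3-j factors differ between A and B.
A: triangle coeff Δ(3,3,4) = 1/34650; Σ_t [1,2]: t=1:−1/144 t=2:+1/48 = 1/72; (3j)²=16/693 [(3 3 4; -1 2 -1)], sign=-1
B: triangle coeff Δ(3,3,4) = 1/34650; Σ_t [0,2]: t=0:+1/288 t=1:−1/24 t=2:+1/48 = -5/288; (3j)²=5/462 [(3 3 4; -1 0 1)], sign=+1
I_A²/I_B² = (16/693)/(5/462) = 32/15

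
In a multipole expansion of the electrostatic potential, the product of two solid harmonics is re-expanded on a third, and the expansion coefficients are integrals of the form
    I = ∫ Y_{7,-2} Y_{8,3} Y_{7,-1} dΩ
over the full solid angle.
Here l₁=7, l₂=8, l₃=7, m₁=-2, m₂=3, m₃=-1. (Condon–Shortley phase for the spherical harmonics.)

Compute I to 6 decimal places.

-0.059077

m-sum 0 ✓  L=22 even ✓  1≤7≤15 ✓
Π(2lᵢ+1) = 15×17×15 = 3825
triangle coeff Δ(7,8,7) = 1/22086194130
Σ_t [1,7]: t=1:−1/18289152000 t=2:+1/248832000 t=3:−1/24883200 t=4:+1/11943936 t=5:−1/24883200 t=6:+1/248832000 t=7:−1/18289152000 = 11/975421440
(3j)²=1750/289731 [(7 8 7; 0 0 0)], sign=-1
Σ_t [3,8]: t=3:−1/20901888000 t=4:+1/348364800 t=5:−1/49766400 t=6:+1/37324800 t=7:−1/139345920 t=8:+1/3483648000 = 11/4180377600
(3j)²=550/289731 [(7 8 7; -2 3 -1)], sign=+1
⇒ 4πI² = 24062500/548653937
I = (-1)√(24062500/548653937/(4π)) = -0.05907670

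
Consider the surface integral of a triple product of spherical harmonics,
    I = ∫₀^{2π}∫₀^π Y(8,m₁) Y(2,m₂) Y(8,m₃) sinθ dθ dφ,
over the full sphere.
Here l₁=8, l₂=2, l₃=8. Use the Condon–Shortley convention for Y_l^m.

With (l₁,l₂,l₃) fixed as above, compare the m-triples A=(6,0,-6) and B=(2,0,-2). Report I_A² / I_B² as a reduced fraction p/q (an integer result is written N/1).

9/25

l's match ⇒ only the (l;m) 3-j factors differ between A and B.
A: triangle coeff Δ(8,2,8) = 1/348840; Σ_t [0,2]: t=0:+1/3832012800 t=1:−1/6227020800 t=2:+1/348713164800 = 1/9686476800; (3j)²=6/1615 [(8 2 8; 6 0 -6)], sign=+1
B: triangle coeff Δ(8,2,8) = 1/348840; Σ_t [0,2]: t=0:+1/116121600 t=1:−1/43545600 t=2:+1/348364800 = -1/87091200; (3j)²=10/969 [(8 2 8; 2 0 -2)], sign=-1
I_A²/I_B² = (6/1615)/(10/969) = 9/25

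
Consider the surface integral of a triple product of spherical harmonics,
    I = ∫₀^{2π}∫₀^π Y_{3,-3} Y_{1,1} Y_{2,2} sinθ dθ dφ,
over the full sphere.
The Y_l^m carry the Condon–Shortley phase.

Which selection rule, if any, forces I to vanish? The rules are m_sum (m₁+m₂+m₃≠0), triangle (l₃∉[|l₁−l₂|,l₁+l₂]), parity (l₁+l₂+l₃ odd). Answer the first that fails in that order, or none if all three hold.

Σmᵢ = 0  ✓
l₃∈[|l₁−l₂|,l₁+l₂]=[2,4], have l₃=2  ✓
Σlᵢ = 6 ⇒ even  ✓

none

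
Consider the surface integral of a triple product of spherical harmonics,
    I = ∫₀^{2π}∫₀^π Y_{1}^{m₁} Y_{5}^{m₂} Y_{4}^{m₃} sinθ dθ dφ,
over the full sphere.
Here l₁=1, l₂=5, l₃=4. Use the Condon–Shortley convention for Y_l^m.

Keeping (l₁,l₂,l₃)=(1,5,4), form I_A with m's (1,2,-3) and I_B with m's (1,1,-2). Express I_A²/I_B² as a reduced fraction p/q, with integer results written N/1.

l's match ⇒ only the (l;m) 3-j factors differ between A and B.
A: triangle coeff Δ(1,5,4) = 1/495; Σ_t [0,0]: t=0:+1/10080 = 1/10080; (3j)²=1/165 [(1 5 4; 1 2 -3)], sign=-1
B: triangle coeff Δ(1,5,4) = 1/495; Σ_t [0,0]: t=0:+1/2880 = 1/2880; (3j)²=2/165 [(1 5 4; 1 1 -2)], sign=+1
I_A²/I_B² = (1/165)/(2/165) = 1/2

1/2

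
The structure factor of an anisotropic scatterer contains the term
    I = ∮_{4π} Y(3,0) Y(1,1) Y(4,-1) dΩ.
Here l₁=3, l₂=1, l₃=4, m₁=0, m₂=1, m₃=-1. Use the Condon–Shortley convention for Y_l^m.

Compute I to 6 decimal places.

-0.194664

m-sum 0 ✓  L=8 even ✓  2≤4≤4 ✓
Π(2lᵢ+1) = 7×3×9 = 189
triangle coeff Δ(3,1,4) = 1/252
Σ_t [0,0]: t=0:+1/36 = 1/36
(3j)²=4/63 [(3 1 4; 0 0 0)], sign=+1
Σ_t [0,0]: t=0:+1/72 = 1/72
(3j)²=5/126 [(3 1 4; 0 1 -1)], sign=-1
⇒ 4πI² = 10/21
I = (-1)√(10/21/(4π)) = -0.19466390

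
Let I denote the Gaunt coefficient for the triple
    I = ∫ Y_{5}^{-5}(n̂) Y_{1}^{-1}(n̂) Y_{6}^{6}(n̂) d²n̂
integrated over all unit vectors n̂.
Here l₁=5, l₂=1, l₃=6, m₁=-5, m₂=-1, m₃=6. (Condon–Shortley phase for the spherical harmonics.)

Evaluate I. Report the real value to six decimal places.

0.331940

m-sum 0 ✓  L=12 even ✓  4≤6≤6 ✓
Π(2lᵢ+1) = 11×3×13 = 429
triangle coeff Δ(5,1,6) = 1/858
Σ_t [0,0]: t=0:+1/14400 = 1/14400
(3j)²=6/143 [(5 1 6; 0 0 0)], sign=+1
Σ_t [0,0]: t=0:+1/7257600 = 1/7257600
(3j)²=1/13 [(5 1 6; -5 -1 6)], sign=+1
⇒ 4πI² = 18/13
I = (+1)√(18/13/(4π)) = 0.33194004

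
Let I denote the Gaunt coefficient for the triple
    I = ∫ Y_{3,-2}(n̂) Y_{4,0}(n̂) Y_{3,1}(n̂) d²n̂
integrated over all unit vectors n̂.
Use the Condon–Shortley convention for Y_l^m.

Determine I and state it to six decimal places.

0.000000

-2 + 0 + 1 = -1 ≠ 0: azimuthal integral kills it; I = 0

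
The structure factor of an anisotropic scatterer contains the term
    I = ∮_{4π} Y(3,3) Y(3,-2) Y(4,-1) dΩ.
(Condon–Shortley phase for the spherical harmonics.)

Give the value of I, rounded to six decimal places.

0.140463

Checks pass: Σm=0; 10 even; l₃=4∈[0,6].
(2·3+1)(2·3+1)(2·4+1) = 441
Δ: 2! 4! 4! / 11! → 1/34650
sum: t=0:+1/72 t=1:−1/16 t=2:+1/72 = -5/144
3j²(3 3 4; 0 0 0) = Δ·Π!·Σ² = 2/77  (sign -1)
sum: t=0:+1/288 = 1/288
3j²(3 3 4; 3 -2 -1) = Δ·Π!·Σ² = 5/231  (sign -1)
combine: 4πI² = 441·2/77·5/231 = 30/121
take √, sign +1: I = 0.14046335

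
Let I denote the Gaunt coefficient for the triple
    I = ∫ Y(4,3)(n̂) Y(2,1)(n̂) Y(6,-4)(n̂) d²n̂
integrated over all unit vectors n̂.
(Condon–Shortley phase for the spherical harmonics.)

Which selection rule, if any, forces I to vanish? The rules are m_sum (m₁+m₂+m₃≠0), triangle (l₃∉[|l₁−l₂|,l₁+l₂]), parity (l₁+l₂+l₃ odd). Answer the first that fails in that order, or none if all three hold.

m₁+m₂+m₃ = 3 + 1 − 4 = 0  ✓
triangle: |4−2|=2 ≤ l₃=6 ≤ 4+2=6  ✓
parity: l₁+l₂+l₃ = 12 is even  ✓

none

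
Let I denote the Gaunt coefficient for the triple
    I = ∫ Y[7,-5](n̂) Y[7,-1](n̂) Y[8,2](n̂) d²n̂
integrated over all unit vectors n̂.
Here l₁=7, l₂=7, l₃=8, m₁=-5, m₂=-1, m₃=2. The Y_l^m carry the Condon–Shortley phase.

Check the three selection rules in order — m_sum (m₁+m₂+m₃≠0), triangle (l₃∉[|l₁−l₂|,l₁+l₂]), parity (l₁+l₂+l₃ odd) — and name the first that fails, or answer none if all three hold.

Σmᵢ = -4  ✗
l₃∈[|l₁−l₂|,l₁+l₂]=[0,14], have l₃=8
Σlᵢ = 22 ⇒ even

m_sum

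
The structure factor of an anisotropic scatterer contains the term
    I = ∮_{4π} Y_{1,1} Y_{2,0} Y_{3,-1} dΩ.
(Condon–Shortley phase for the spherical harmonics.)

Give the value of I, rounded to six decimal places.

-0.202301

Checks pass: Σm=0; 6 even; l₃=3∈[1,3].
(2·1+1)(2·2+1)(2·3+1) = 105
Δ: 0! 2! 4! / 7! → 1/105
sum: t=0:+1/4 = 1/4
3j²(1 2 3; 0 0 0) = Δ·Π!·Σ² = 3/35  (sign -1)
sum: t=0:+1/8 = 1/8
3j²(1 2 3; 1 0 -1) = Δ·Π!·Σ² = 2/35  (sign +1)
combine: 4πI² = 105·3/35·2/35 = 18/35
take √, sign -1: I = -0.20230066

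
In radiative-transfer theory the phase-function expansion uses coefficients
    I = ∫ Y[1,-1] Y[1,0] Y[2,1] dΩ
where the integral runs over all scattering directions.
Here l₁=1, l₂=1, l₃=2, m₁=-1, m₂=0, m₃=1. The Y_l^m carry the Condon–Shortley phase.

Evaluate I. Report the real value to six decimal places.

m-sum 0 ✓  L=4 even ✓  0≤2≤2 ✓
Π(2lᵢ+1) = 3×3×5 = 45
triangle coeff Δ(1,1,2) = 1/30
Σ_t [0,0]: t=0:+1/1 = 1/1
(3j)²=2/15 [(1 1 2; 0 0 0)], sign=+1
Σ_t [0,0]: t=0:+1/2 = 1/2
(3j)²=1/10 [(1 1 2; -1 0 1)], sign=-1
⇒ 4πI² = 3/5
I = (-1)√(3/5/(4π)) = -0.21850969

-0.218510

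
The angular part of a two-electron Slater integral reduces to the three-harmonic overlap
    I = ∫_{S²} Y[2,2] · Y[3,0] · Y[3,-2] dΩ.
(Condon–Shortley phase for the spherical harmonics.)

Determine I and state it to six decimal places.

-0.188063

Rules hold: Σm=0, L=8 even, 1≤3≤5.
N = 5·7·7 = 245
Δ = 2!·2!·4!/9! = 1/3780
Racah Σ t=0..2: t=0:+1/24 t=1:−1/4 t=2:+1/24 = -1/6
⇒ 3j(2 3 3; 0 0 0)² = 4/105, sgn +1
Racah Σ t=0..0: t=0:+1/24 = 1/24
⇒ 3j(2 3 3; 2 0 -2)² = 1/21, sgn -1
4πI² = N·(3j₀)²·(3jₘ)² = 4/9
I = -1·√(0.444444/4π) = -0.18806319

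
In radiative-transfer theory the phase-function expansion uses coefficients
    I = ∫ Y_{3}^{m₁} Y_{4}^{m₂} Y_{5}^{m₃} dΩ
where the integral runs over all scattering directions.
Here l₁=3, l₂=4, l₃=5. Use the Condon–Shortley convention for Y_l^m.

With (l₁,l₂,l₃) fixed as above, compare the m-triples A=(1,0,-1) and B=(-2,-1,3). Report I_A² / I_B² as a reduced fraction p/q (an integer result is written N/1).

Same 3,4,5: normalisation and zero-m 3j drop out of the ratio.
A: Δ: 2! 4! 6! / 13! → 1/180180; sum: t=0:+1/384 t=1:−1/216 t=2:+1/2304 = -11/6912; 3j²(3 4 5; 1 0 -1) = Δ·Π!·Σ² = 11/1638  (sign -1)
B: Δ: 2! 4! 6! / 13! → 1/180180; sum: t=1:−1/1152 t=2:+1/1440 = -1/5760; 3j²(3 4 5; -2 -1 3) = Δ·Π!·Σ² = 1/858  (sign -1)
I_A²/I_B² = (11/1638)/(1/858) = 121/21

121/21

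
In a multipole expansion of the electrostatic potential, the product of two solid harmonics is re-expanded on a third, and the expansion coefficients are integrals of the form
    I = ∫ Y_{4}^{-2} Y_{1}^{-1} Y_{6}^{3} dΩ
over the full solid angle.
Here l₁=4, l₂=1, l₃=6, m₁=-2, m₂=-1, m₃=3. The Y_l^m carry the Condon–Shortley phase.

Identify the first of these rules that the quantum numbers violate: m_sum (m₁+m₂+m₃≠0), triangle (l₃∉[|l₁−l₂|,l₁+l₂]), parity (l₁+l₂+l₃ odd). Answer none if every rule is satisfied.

triangle

Σmᵢ = 0  ✓
l₃∈[|l₁−l₂|,l₁+l₂]=[3,5], have l₃=6  ✗
Σlᵢ = 11 ⇒ odd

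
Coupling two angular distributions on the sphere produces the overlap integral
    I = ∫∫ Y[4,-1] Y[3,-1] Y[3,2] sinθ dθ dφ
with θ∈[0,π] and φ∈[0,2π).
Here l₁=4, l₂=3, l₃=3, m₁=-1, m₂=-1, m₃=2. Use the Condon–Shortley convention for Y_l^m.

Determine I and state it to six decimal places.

Checks pass: Σm=0; 10 even; l₃=3∈[1,7].
(2·4+1)(2·3+1)(2·3+1) = 441
Δ: 4! 4! 2! / 11! → 1/34650
sum: t=1:−1/72 t=2:+1/16 t=3:−1/72 = 5/144
3j²(4 3 3; 0 0 0) = Δ·Π!·Σ² = 2/77  (sign -1)
sum: t=1:−1/144 t=2:+1/48 = 1/72
3j²(4 3 3; -1 -1 2) = Δ·Π!·Σ² = 16/693  (sign -1)
combine: 4πI² = 441·2/77·16/693 = 32/121
take √, sign +1: I = 0.14506992

0.145070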